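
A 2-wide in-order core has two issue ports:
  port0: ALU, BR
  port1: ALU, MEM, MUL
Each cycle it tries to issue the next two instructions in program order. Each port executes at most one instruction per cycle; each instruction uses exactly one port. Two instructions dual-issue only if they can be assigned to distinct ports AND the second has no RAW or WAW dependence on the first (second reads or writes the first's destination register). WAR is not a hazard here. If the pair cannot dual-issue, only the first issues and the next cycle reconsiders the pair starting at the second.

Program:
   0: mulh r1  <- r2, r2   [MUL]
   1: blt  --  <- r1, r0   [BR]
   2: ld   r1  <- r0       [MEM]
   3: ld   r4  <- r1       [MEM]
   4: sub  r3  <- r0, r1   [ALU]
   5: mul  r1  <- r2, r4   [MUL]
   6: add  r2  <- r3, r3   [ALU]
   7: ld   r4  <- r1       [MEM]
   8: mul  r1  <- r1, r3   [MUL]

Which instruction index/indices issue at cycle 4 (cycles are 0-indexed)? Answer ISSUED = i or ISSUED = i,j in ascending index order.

[0] i0  mulh  -- RAW r1
[1] i1/i2  blt;ld  -- 2-wide
[2] i3/i4  ld;sub  -- 2-wide
[3] i5/i6  mul;add  -- 2-wide
[4] i7  ld  -- no-port MEM/MUL
[5] i8  mul  -- tail

ISSUED = 7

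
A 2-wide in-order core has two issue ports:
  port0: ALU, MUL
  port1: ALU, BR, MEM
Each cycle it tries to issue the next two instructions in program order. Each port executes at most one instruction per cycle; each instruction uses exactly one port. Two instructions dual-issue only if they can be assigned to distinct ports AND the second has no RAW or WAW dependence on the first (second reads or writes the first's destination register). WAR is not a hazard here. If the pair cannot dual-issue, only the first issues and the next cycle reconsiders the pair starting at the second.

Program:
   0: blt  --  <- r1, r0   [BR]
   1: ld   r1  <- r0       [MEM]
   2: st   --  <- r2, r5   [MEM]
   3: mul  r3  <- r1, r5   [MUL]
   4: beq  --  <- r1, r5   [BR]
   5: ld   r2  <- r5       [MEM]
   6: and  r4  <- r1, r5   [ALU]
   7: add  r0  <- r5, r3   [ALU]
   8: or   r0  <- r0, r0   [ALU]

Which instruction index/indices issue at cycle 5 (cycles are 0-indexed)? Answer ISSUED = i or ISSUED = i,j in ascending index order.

ISSUED = 7

c0: i0 blt.BR  no-port BR/MEM
c1: i1 ld.MEM  no-port MEM/MEM
c2: i2/i3 st.MEM mul.MUL  dual
c3: i4 beq.BR  no-port BR/MEM
c4: i5/i6 ld.MEM and.ALU  dual
c5: i7 add.ALU  RAW+WAW r0
c6: i8 or.ALU  tail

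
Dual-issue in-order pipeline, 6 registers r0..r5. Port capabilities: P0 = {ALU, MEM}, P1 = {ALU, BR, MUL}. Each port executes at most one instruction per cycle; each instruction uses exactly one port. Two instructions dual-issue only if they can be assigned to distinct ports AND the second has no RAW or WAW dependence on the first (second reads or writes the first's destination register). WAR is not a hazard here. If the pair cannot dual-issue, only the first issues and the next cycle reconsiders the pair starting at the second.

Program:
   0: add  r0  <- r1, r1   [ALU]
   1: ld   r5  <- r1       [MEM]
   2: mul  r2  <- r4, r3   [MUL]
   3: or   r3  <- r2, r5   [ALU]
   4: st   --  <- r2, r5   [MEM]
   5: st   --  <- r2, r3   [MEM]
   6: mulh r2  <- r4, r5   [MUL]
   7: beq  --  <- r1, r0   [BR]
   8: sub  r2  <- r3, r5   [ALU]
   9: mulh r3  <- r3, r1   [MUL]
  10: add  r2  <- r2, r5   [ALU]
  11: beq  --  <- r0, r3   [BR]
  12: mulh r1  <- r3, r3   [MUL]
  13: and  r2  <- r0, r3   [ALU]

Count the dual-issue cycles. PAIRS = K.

t=0 i0/i1:add/ld ; dual
t=1 i2:mul ; RAW r2
t=2 i3/i4:or/st ; dual
t=3 i5/i6:st/mulh ; dual
t=4 i7/i8:beq/sub ; dual
t=5 i9/i10:mulh/add ; dual
t=6 i11:beq ; no-port BR/MUL
t=7 i12/i13:mulh/and ; dual

PAIRS = 6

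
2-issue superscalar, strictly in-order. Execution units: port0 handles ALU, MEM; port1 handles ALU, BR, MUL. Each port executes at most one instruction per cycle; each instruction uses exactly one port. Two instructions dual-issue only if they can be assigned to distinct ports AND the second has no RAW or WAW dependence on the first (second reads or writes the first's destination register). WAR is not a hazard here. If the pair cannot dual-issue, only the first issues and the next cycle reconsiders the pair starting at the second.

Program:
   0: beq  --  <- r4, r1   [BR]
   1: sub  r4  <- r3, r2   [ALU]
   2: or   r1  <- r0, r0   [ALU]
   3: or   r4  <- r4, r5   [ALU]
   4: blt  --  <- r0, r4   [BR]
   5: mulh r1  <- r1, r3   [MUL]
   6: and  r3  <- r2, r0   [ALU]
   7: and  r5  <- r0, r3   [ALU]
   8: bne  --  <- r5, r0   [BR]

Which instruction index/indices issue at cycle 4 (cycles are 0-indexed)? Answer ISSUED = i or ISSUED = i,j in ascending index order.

[0] i0,i1  beq.BR;sub.ALU  -- 2-wide
[1] i2,i3  or.ALU;or.ALU  -- 2-wide
[2] i4  blt.BR  -- no-port BR/MUL
[3] i5,i6  mulh.MUL;and.ALU  -- 2-wide
[4] i7  and.ALU  -- RAW r5
[5] i8  bne.BR  -- tail

ISSUED = 7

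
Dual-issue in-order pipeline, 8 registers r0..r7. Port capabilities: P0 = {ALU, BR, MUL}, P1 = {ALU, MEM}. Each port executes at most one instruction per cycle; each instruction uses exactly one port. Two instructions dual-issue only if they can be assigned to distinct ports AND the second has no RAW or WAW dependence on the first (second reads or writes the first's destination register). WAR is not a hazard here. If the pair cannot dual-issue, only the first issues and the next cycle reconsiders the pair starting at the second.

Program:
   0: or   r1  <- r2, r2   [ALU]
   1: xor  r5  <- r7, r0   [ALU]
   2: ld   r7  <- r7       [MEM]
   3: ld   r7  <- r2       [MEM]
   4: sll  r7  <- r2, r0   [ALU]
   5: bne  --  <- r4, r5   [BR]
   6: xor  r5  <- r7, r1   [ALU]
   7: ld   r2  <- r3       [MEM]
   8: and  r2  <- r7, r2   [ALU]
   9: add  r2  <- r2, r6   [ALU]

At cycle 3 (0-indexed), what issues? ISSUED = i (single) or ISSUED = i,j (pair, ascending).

#0 head=0: or.ALU+xor.ALU i0+i1 pair
#1 head=2: ld.MEM i2 no-port MEM/MEM
#2 head=3: ld.MEM i3 WAW r7
#3 head=4: sll.ALU+bne.BR i4+i5 pair
#4 head=6: xor.ALU+ld.MEM i6+i7 pair
#5 head=8: and.ALU i8 RAW+WAW r2
#6 head=9: add.ALU i9 tail

ISSUED = 4,5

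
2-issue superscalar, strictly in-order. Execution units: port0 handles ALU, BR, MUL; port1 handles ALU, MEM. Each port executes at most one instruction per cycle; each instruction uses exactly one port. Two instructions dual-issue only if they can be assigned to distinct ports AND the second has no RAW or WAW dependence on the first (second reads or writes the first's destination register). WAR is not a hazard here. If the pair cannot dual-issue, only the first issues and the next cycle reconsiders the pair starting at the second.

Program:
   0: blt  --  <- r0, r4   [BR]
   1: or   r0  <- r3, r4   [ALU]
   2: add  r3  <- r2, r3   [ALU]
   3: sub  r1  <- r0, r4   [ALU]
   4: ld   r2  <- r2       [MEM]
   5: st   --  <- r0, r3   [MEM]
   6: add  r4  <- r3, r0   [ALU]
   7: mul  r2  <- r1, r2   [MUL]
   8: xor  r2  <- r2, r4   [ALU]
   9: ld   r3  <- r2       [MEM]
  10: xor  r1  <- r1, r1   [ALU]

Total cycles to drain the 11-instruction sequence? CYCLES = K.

t=0 i0,i1:blt+or ; dual
t=1 i2,i3:add+sub ; dual
t=2 i4:ld ; no-port MEM/MEM
t=3 i5,i6:st+add ; dual
t=4 i7:mul ; RAW+WAW r2
t=5 i8:xor ; RAW r2
t=6 i9,i10:ld+xor ; dual

CYCLES = 7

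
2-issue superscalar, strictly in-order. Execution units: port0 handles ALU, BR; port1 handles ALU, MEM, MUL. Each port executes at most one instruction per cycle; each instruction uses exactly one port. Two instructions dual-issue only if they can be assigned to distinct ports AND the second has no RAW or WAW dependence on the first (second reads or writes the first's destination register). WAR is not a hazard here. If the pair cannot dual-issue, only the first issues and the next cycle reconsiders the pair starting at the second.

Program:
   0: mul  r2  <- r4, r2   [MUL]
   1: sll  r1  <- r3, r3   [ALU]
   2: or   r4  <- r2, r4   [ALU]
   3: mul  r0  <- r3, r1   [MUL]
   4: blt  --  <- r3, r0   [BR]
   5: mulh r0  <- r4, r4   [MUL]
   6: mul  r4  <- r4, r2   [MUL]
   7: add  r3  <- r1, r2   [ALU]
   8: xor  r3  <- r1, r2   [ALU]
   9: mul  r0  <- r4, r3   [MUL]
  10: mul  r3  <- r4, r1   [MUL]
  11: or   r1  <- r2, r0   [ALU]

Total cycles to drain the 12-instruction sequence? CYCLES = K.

[0] i0+i1  mul sll  -- dual
[1] i2+i3  or mul  -- dual
[2] i4+i5  blt mulh  -- dual
[3] i6+i7  mul add  -- dual
[4] i8  xor  -- RAW r3
[5] i9  mul  -- no-port MUL/MUL
[6] i10+i11  mul or  -- dual

CYCLES = 7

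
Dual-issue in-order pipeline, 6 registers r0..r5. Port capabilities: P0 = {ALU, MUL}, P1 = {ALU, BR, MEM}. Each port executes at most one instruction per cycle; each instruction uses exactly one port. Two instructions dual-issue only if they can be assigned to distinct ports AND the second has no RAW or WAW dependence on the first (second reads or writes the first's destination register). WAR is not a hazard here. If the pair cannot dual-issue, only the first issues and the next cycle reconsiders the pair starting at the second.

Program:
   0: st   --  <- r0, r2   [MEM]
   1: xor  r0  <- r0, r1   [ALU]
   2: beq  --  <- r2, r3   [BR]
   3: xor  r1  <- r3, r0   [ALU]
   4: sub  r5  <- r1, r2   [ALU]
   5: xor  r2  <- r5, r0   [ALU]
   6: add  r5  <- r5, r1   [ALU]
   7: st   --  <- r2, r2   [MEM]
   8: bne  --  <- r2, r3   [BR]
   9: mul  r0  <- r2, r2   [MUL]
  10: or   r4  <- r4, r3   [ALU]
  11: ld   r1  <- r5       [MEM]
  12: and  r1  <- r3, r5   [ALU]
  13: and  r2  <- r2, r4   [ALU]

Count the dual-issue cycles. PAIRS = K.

PAIRS = 6

t=0 i0/i1:st.MEM/xor.ALU ; 2-wide
t=1 i2/i3:beq.BR/xor.ALU ; 2-wide
t=2 i4:sub.ALU ; RAW r5
t=3 i5/i6:xor.ALU/add.ALU ; 2-wide
t=4 i7:st.MEM ; no-port MEM/BR
t=5 i8/i9:bne.BR/mul.MUL ; 2-wide
t=6 i10/i11:or.ALU/ld.MEM ; 2-wide
t=7 i12/i13:and.ALU/and.ALU ; 2-wide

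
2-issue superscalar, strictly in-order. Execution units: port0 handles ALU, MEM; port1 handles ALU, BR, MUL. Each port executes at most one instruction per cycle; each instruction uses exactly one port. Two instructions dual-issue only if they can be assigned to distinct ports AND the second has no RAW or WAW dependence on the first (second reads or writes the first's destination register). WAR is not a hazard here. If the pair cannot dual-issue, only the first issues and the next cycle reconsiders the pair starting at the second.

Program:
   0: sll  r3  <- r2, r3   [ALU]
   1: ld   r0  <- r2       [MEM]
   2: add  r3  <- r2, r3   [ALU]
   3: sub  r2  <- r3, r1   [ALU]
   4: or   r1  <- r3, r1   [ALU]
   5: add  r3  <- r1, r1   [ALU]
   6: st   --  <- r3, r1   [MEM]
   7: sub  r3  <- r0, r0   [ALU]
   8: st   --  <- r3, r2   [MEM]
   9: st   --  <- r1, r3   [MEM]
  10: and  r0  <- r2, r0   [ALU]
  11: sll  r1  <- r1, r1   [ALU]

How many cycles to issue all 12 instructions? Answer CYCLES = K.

c0: i0/i1 sll;ld  2-wide
c1: i2 add  RAW r3
c2: i3/i4 sub;or  2-wide
c3: i5 add  RAW r3
c4: i6/i7 st;sub  2-wide
c5: i8 st  no-port MEM/MEM
c6: i9/i10 st;and  2-wide
c7: i11 sll  tail

CYCLES = 8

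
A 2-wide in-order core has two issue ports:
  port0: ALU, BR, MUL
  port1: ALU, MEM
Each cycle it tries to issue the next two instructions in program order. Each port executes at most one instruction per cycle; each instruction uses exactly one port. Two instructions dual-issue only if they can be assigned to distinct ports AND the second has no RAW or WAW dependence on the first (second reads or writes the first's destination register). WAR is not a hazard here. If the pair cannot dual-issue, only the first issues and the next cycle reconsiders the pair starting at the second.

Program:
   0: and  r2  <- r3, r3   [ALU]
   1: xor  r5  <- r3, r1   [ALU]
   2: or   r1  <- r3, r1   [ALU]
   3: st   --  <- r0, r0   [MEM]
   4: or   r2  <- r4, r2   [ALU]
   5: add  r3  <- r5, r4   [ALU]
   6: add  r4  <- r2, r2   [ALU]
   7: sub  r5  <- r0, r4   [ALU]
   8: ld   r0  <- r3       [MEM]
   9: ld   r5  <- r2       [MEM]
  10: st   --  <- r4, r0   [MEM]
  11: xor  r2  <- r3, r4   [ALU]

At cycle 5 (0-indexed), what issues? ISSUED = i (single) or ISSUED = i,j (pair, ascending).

ISSUED = 9

t=0 i0+i1:and xor ; 2-wide
t=1 i2+i3:or st ; 2-wide
t=2 i4+i5:or add ; 2-wide
t=3 i6:add ; RAW r4
t=4 i7+i8:sub ld ; 2-wide
t=5 i9:ld ; no-port MEM/MEM
t=6 i10+i11:st xor ; 2-wide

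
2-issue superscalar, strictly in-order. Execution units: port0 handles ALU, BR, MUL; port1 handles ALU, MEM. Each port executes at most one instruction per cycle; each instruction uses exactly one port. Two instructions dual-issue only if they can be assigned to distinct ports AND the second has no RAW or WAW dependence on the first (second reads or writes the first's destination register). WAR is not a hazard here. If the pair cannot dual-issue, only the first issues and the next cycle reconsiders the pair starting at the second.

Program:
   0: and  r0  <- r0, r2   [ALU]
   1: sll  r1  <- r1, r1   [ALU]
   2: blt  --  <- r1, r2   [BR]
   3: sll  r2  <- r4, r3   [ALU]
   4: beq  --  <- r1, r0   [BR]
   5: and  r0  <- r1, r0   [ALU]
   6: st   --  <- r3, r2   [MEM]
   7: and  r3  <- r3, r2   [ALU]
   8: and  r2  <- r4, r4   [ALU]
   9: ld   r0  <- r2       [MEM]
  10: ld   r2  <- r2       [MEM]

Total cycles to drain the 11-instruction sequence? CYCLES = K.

CYCLES = 7

0. and.ALU+sll.ALU @i0/i1  | pair
1. blt.BR+sll.ALU @i2/i3  | pair
2. beq.BR+and.ALU @i4/i5  | pair
3. st.MEM+and.ALU @i6/i7  | pair
4. and.ALU @i8  | RAW r2
5. ld.MEM @i9  | no-port MEM/MEM
6. ld.MEM @i10  | tail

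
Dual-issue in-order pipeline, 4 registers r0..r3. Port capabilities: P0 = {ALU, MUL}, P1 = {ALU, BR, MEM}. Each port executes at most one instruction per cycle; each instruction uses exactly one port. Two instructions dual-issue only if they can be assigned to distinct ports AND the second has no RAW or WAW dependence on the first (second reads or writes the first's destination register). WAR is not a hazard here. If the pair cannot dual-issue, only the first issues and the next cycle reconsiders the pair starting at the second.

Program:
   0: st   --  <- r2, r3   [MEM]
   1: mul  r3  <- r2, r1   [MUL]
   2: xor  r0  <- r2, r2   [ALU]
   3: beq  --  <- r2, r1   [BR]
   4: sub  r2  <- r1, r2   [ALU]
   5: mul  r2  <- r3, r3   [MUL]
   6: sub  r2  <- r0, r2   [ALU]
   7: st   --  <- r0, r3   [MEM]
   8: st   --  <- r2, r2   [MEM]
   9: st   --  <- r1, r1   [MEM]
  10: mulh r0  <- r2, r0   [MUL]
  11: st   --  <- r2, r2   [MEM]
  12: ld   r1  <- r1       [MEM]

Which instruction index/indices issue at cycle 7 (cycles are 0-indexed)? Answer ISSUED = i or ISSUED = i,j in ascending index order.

  cy0 -> i0&i1 (st+mul) 2-wide
  cy1 -> i2&i3 (xor+beq) 2-wide
  cy2 -> i4 (sub) WAW r2
  cy3 -> i5 (mul) RAW+WAW r2
  cy4 -> i6&i7 (sub+st) 2-wide
  cy5 -> i8 (st) no-port MEM/MEM
  cy6 -> i9&i10 (st+mulh) 2-wide
  cy7 -> i11 (st) no-port MEM/MEM
  cy8 -> i12 (ld) tail

ISSUED = 11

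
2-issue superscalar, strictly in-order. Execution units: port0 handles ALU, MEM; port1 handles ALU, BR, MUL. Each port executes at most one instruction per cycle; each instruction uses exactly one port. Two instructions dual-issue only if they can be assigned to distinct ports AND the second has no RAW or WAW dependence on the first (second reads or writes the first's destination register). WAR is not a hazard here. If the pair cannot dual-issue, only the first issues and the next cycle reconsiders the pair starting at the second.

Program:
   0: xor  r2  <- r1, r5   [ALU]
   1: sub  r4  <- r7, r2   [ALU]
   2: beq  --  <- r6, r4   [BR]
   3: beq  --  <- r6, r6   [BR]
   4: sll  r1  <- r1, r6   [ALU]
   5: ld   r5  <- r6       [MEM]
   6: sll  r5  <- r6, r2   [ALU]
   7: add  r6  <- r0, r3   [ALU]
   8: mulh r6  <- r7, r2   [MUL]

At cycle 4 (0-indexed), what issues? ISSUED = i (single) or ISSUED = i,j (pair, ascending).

ISSUED = 5

c0: i0 xor  RAW r2
c1: i1 sub  RAW r4
c2: i2 beq  no-port BR/BR
c3: i3,i4 beq sll  2-wide
c4: i5 ld  WAW r5
c5: i6,i7 sll add  2-wide
c6: i8 mulh  tail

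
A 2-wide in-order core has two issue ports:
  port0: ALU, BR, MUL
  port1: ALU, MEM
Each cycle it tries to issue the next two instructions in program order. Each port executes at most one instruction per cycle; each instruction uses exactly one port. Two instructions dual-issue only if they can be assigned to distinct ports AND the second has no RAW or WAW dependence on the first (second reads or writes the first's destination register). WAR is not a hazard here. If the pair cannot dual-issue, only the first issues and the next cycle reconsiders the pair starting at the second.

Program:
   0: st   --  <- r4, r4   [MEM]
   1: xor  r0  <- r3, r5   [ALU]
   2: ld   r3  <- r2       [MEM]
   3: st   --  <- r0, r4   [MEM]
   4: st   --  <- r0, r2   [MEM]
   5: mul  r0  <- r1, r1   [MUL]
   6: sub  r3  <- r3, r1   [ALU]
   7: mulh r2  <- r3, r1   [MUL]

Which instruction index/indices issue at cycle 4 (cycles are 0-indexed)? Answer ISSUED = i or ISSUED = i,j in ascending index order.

ISSUED = 6

#0 head=0: st;xor i0+i1 pair
#1 head=2: ld i2 no-port MEM/MEM
#2 head=3: st i3 no-port MEM/MEM
#3 head=4: st;mul i4+i5 pair
#4 head=6: sub i6 RAW r3
#5 head=7: mulh i7 tail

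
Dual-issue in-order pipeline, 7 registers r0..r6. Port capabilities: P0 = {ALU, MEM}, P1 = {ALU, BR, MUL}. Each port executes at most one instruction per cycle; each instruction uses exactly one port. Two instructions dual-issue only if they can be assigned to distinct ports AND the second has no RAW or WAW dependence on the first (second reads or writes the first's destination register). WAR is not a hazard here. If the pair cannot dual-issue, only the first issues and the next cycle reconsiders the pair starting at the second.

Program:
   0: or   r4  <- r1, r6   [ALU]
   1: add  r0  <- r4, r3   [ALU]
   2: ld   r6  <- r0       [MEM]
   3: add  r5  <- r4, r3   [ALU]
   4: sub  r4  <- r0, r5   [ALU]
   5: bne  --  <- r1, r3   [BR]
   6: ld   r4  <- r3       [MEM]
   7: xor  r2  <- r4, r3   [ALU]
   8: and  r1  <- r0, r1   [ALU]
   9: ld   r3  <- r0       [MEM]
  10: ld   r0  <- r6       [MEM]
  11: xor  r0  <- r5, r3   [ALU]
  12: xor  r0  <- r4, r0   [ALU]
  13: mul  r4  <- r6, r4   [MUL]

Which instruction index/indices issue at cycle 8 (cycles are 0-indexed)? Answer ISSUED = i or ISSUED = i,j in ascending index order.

[0] i0  or.ALU  -- RAW r4
[1] i1  add.ALU  -- RAW r0
[2] i2/i3  ld.MEM add.ALU  -- dual
[3] i4/i5  sub.ALU bne.BR  -- dual
[4] i6  ld.MEM  -- RAW r4
[5] i7/i8  xor.ALU and.ALU  -- dual
[6] i9  ld.MEM  -- no-port MEM/MEM
[7] i10  ld.MEM  -- WAW r0
[8] i11  xor.ALU  -- RAW+WAW r0
[9] i12/i13  xor.ALU mul.MUL  -- dual

ISSUED = 11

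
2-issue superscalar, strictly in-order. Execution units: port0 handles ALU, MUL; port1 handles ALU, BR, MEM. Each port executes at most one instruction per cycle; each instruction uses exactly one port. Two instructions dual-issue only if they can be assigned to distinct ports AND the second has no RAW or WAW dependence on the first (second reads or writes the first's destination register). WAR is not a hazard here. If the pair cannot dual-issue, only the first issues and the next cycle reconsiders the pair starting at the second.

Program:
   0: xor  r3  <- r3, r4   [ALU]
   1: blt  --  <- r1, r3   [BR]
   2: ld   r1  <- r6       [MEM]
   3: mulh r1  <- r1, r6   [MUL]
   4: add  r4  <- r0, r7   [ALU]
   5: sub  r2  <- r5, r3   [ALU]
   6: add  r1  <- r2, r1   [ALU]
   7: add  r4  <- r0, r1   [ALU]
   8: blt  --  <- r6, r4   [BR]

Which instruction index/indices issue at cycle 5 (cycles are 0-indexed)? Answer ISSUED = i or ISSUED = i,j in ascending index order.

ISSUED = 6

0. xor.ALU @i0  | RAW r3
1. blt.BR @i1  | no-port BR/MEM
2. ld.MEM @i2  | RAW+WAW r1
3. mulh.MUL add.ALU @i3+i4  | 2-wide
4. sub.ALU @i5  | RAW r2
5. add.ALU @i6  | RAW r1
6. add.ALU @i7  | RAW r4
7. blt.BR @i8  | tail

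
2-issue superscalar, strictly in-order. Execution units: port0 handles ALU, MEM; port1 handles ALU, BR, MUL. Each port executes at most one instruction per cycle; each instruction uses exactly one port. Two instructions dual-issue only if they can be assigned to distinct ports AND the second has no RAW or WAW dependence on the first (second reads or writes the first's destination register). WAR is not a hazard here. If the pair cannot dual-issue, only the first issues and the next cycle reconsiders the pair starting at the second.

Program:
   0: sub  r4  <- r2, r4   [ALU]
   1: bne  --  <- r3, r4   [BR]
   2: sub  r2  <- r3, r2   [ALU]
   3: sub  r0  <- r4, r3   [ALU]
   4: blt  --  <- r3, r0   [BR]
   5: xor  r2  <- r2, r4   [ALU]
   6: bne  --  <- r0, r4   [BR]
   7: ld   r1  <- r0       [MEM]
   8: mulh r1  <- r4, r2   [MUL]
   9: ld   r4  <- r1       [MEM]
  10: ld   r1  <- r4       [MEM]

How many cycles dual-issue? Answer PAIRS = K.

0. sub.ALU @i0  | RAW r4
1. bne.BR/sub.ALU @i1&i2  | dual
2. sub.ALU @i3  | RAW r0
3. blt.BR/xor.ALU @i4&i5  | dual
4. bne.BR/ld.MEM @i6&i7  | dual
5. mulh.MUL @i8  | RAW r1
6. ld.MEM @i9  | no-port MEM/MEM
7. ld.MEM @i10  | tail

PAIRS = 3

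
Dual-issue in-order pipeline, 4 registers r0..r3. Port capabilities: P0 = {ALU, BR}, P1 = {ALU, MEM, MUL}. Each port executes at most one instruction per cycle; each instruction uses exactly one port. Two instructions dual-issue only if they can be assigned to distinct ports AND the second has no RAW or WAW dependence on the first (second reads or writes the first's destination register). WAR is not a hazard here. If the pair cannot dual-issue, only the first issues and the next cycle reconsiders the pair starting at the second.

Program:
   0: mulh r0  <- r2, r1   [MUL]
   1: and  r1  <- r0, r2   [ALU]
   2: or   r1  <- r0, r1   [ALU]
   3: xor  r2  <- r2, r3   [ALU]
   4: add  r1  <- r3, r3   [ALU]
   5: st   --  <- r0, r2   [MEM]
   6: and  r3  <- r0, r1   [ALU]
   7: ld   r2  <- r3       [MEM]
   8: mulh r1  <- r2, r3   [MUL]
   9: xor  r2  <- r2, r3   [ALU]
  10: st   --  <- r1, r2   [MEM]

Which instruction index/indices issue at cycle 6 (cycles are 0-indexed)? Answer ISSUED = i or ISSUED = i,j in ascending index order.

ISSUED = 8,9

t=0 i0:mulh ; RAW r0
t=1 i1:and ; RAW+WAW r1
t=2 i2,i3:or;xor ; dual
t=3 i4,i5:add;st ; dual
t=4 i6:and ; RAW r3
t=5 i7:ld ; no-port MEM/MUL
t=6 i8,i9:mulh;xor ; dual
t=7 i10:st ; tail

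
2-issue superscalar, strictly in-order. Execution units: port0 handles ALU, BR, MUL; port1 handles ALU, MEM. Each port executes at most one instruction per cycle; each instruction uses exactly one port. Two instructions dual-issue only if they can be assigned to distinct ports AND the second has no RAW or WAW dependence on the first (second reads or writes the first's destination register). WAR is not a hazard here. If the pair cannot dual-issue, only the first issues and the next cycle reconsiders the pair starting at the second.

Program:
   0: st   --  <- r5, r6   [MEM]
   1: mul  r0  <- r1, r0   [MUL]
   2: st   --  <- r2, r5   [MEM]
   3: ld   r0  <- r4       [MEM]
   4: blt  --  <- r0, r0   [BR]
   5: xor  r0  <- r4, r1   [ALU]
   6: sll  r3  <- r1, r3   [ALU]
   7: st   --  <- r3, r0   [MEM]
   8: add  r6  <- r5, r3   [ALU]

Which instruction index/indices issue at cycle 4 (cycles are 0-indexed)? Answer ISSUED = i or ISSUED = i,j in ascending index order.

[0] i0/i1  st.MEM mul.MUL  -- dual
[1] i2  st.MEM  -- no-port MEM/MEM
[2] i3  ld.MEM  -- RAW r0
[3] i4/i5  blt.BR xor.ALU  -- dual
[4] i6  sll.ALU  -- RAW r3
[5] i7/i8  st.MEM add.ALU  -- dual

ISSUED = 6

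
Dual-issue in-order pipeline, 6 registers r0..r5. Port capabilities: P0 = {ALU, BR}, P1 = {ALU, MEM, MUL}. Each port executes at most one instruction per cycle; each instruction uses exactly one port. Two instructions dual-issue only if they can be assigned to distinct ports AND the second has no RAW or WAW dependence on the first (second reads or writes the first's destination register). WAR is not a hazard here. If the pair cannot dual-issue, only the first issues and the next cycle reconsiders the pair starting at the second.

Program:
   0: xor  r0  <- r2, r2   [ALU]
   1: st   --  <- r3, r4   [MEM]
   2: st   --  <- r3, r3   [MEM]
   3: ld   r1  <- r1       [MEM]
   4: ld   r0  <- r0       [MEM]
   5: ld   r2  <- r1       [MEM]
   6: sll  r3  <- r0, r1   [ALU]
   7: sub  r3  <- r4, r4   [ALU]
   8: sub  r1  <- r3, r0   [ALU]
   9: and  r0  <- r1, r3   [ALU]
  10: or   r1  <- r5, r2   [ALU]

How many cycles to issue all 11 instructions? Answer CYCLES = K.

CYCLES = 8

[0] i0/i1  xor+st  -- dual
[1] i2  st  -- no-port MEM/MEM
[2] i3  ld  -- no-port MEM/MEM
[3] i4  ld  -- no-port MEM/MEM
[4] i5/i6  ld+sll  -- dual
[5] i7  sub  -- RAW r3
[6] i8  sub  -- RAW r1
[7] i9/i10  and+or  -- dual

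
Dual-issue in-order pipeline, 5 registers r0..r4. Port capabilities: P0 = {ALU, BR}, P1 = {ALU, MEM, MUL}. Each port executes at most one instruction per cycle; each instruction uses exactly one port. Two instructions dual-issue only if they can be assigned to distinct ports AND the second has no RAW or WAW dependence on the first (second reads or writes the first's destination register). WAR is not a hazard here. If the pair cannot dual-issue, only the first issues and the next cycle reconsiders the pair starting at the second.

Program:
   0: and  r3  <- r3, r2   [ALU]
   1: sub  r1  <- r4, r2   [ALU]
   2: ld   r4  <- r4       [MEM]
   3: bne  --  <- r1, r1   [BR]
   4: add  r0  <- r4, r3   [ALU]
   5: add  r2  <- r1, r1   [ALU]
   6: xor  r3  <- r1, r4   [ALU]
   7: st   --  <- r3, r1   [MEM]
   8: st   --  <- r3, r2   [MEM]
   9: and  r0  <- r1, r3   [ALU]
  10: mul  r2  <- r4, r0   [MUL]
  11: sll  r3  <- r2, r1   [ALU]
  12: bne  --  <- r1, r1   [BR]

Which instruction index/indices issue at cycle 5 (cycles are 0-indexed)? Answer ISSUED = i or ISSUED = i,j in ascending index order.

ISSUED = 8,9

[0] i0,i1  and.ALU;sub.ALU  -- 2-wide
[1] i2,i3  ld.MEM;bne.BR  -- 2-wide
[2] i4,i5  add.ALU;add.ALU  -- 2-wide
[3] i6  xor.ALU  -- RAW r3
[4] i7  st.MEM  -- no-port MEM/MEM
[5] i8,i9  st.MEM;and.ALU  -- 2-wide
[6] i10  mul.MUL  -- RAW r2
[7] i11,i12  sll.ALU;bne.BR  -- 2-wide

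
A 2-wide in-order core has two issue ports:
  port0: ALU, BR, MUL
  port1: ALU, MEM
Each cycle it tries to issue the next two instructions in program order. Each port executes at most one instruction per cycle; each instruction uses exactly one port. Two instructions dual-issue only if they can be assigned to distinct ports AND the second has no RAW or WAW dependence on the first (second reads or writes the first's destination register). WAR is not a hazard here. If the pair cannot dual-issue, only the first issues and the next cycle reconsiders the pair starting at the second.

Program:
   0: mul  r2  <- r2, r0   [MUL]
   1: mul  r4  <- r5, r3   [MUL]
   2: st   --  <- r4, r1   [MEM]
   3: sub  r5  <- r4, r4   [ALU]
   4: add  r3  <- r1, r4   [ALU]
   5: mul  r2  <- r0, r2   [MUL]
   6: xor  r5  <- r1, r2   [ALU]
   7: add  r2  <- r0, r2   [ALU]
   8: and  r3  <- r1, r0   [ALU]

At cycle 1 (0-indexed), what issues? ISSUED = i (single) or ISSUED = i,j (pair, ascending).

#0 head=0: mul.MUL i0 no-port MUL/MUL
#1 head=1: mul.MUL i1 RAW r4
#2 head=2: st.MEM;sub.ALU i2,i3 pair
#3 head=4: add.ALU;mul.MUL i4,i5 pair
#4 head=6: xor.ALU;add.ALU i6,i7 pair
#5 head=8: and.ALU i8 tail

ISSUED = 1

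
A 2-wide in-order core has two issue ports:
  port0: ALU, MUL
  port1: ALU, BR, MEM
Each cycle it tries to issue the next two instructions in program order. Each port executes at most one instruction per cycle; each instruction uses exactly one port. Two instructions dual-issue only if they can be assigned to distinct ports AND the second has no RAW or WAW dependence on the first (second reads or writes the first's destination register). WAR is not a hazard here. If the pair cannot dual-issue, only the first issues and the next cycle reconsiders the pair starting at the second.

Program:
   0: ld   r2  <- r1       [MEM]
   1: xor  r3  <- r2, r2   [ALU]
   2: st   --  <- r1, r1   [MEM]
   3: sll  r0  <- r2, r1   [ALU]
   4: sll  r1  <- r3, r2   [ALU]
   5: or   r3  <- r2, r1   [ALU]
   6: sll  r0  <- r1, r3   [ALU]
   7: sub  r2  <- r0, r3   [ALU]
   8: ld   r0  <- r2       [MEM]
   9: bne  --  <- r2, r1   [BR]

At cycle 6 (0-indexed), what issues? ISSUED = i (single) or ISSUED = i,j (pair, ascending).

ISSUED = 8

c0: i0 ld  RAW r2
c1: i1+i2 xor/st  pair
c2: i3+i4 sll/sll  pair
c3: i5 or  RAW r3
c4: i6 sll  RAW r0
c5: i7 sub  RAW r2
c6: i8 ld  no-port MEM/BR
c7: i9 bne  tail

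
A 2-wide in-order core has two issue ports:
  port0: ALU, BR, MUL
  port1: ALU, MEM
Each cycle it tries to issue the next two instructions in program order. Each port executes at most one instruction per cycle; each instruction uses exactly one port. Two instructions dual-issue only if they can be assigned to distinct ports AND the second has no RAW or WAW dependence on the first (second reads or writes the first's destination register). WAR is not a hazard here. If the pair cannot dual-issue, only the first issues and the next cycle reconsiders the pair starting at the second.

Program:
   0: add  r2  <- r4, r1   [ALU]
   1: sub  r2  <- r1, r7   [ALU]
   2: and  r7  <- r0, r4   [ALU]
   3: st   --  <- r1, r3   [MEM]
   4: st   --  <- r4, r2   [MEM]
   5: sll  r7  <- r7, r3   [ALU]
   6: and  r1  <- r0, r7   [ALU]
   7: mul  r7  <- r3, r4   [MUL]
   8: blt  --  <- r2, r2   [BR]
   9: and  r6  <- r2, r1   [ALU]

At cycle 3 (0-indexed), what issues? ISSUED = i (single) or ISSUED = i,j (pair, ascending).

0. add @i0  | WAW r2
1. sub/and @i1+i2  | pair
2. st @i3  | no-port MEM/MEM
3. st/sll @i4+i5  | pair
4. and/mul @i6+i7  | pair
5. blt/and @i8+i9  | pair

ISSUED = 4,5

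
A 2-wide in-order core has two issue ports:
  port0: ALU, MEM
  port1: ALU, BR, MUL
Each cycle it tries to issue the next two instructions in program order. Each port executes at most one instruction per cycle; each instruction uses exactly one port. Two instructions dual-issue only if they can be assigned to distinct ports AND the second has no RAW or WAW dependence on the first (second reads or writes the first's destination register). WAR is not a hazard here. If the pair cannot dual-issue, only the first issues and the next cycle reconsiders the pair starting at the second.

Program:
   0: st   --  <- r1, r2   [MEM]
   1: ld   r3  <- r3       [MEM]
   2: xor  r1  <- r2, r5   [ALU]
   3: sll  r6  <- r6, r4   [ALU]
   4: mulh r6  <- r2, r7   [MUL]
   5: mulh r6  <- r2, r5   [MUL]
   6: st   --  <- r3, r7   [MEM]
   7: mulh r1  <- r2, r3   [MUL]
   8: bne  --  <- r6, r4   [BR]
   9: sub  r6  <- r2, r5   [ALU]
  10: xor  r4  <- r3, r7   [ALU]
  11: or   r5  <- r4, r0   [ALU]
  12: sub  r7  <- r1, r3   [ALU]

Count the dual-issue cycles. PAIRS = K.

PAIRS = 4

c0: i0 st.MEM  no-port MEM/MEM
c1: i1+i2 ld.MEM;xor.ALU  pair
c2: i3 sll.ALU  WAW r6
c3: i4 mulh.MUL  no-port MUL/MUL
c4: i5+i6 mulh.MUL;st.MEM  pair
c5: i7 mulh.MUL  no-port MUL/BR
c6: i8+i9 bne.BR;sub.ALU  pair
c7: i10 xor.ALU  RAW r4
c8: i11+i12 or.ALU;sub.ALU  pair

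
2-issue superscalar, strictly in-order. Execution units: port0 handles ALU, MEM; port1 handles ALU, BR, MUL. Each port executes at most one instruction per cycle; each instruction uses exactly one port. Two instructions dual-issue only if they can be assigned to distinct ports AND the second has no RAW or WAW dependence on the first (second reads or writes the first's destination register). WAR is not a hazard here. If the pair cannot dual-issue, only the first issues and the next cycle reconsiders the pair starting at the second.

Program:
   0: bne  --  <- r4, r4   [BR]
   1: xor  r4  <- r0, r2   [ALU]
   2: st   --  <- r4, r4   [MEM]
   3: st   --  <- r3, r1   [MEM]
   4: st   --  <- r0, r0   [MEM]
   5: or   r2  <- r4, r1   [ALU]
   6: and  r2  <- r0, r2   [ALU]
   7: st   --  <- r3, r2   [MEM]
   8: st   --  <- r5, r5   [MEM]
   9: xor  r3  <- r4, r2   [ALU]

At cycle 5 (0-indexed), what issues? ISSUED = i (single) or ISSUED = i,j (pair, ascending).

t=0 i0/i1:bne+xor ; dual
t=1 i2:st ; no-port MEM/MEM
t=2 i3:st ; no-port MEM/MEM
t=3 i4/i5:st+or ; dual
t=4 i6:and ; RAW r2
t=5 i7:st ; no-port MEM/MEM
t=6 i8/i9:st+xor ; dual

ISSUED = 7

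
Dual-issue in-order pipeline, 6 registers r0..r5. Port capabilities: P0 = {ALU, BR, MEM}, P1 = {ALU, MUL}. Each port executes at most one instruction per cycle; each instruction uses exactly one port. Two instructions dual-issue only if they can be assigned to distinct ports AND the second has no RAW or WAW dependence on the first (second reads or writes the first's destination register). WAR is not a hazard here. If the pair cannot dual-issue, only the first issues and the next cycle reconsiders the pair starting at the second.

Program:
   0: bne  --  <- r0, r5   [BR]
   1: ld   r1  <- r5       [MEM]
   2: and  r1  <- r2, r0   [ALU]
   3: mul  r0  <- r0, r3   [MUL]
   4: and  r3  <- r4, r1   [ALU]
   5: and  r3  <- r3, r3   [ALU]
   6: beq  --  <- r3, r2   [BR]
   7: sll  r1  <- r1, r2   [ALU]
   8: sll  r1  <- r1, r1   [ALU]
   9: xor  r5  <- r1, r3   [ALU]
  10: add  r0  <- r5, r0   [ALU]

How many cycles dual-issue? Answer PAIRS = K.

#0 head=0: bne.BR i0 no-port BR/MEM
#1 head=1: ld.MEM i1 WAW r1
#2 head=2: and.ALU/mul.MUL i2&i3 dual
#3 head=4: and.ALU i4 RAW+WAW r3
#4 head=5: and.ALU i5 RAW r3
#5 head=6: beq.BR/sll.ALU i6&i7 dual
#6 head=8: sll.ALU i8 RAW r1
#7 head=9: xor.ALU i9 RAW r5
#8 head=10: add.ALU i10 tail

PAIRS = 2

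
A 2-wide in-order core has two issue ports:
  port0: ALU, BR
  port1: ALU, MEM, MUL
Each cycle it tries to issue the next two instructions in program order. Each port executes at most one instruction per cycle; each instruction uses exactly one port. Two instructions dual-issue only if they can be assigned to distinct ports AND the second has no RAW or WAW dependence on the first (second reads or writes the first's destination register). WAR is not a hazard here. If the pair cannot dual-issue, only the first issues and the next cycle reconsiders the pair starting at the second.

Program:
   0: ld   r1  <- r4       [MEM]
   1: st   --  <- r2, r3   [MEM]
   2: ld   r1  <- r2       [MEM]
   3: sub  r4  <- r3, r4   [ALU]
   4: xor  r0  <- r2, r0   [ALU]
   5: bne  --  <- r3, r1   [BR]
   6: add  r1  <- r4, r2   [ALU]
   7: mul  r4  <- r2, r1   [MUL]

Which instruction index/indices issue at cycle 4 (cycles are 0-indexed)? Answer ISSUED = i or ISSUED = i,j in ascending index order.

#0 head=0: ld.MEM i0 no-port MEM/MEM
#1 head=1: st.MEM i1 no-port MEM/MEM
#2 head=2: ld.MEM;sub.ALU i2&i3 dual
#3 head=4: xor.ALU;bne.BR i4&i5 dual
#4 head=6: add.ALU i6 RAW r1
#5 head=7: mul.MUL i7 tail

ISSUED = 6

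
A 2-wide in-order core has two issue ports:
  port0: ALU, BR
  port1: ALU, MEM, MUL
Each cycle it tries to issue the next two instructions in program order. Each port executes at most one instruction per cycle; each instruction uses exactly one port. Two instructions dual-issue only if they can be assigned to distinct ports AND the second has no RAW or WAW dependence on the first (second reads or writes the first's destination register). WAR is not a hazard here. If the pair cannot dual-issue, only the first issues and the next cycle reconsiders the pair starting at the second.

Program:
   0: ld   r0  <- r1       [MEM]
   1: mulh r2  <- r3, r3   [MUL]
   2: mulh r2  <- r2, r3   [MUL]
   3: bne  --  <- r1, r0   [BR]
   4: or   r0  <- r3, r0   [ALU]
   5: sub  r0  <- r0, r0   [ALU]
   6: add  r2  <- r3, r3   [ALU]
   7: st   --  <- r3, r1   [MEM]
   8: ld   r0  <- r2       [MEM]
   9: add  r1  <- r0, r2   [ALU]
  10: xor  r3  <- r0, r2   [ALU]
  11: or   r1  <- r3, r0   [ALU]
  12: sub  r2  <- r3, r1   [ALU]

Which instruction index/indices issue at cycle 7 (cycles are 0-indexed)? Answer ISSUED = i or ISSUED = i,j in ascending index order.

ISSUED = 9,10

c0: i0 ld.MEM  no-port MEM/MUL
c1: i1 mulh.MUL  no-port MUL/MUL
c2: i2&i3 mulh.MUL+bne.BR  dual
c3: i4 or.ALU  RAW+WAW r0
c4: i5&i6 sub.ALU+add.ALU  dual
c5: i7 st.MEM  no-port MEM/MEM
c6: i8 ld.MEM  RAW r0
c7: i9&i10 add.ALU+xor.ALU  dual
c8: i11 or.ALU  RAW r1
c9: i12 sub.ALU  tail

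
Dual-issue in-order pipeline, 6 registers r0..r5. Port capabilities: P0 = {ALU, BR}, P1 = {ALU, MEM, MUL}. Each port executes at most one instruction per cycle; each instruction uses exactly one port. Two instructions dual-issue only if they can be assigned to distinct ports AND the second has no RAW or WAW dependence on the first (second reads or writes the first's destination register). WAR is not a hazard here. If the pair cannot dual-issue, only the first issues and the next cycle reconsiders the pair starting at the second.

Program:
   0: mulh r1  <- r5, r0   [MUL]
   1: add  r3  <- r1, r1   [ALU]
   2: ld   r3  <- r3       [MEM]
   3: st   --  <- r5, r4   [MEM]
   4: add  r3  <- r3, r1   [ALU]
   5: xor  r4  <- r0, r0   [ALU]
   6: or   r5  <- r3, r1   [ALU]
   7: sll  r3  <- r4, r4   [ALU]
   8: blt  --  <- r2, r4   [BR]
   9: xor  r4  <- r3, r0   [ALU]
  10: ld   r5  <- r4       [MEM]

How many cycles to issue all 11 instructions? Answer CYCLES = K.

CYCLES = 8

#0 head=0: mulh i0 RAW r1
#1 head=1: add i1 RAW+WAW r3
#2 head=2: ld i2 no-port MEM/MEM
#3 head=3: st add i3,i4 pair
#4 head=5: xor or i5,i6 pair
#5 head=7: sll blt i7,i8 pair
#6 head=9: xor i9 RAW r4
#7 head=10: ld i10 tail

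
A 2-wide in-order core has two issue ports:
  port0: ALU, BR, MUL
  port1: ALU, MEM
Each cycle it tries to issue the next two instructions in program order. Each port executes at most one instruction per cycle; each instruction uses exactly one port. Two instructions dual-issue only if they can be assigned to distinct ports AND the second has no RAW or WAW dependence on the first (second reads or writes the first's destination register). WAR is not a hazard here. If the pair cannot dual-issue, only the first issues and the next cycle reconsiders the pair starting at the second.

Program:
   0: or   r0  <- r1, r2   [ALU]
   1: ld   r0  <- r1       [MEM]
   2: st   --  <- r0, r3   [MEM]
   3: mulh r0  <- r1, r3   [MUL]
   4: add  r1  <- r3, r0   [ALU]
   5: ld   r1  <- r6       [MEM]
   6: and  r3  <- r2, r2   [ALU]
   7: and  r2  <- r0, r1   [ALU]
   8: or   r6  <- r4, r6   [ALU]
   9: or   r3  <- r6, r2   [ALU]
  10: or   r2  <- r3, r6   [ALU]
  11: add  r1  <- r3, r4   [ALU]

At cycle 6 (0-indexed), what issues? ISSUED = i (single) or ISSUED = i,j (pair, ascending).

ISSUED = 9

[0] i0  or  -- WAW r0
[1] i1  ld  -- no-port MEM/MEM
[2] i2+i3  st;mulh  -- 2-wide
[3] i4  add  -- WAW r1
[4] i5+i6  ld;and  -- 2-wide
[5] i7+i8  and;or  -- 2-wide
[6] i9  or  -- RAW r3
[7] i10+i11  or;add  -- 2-wide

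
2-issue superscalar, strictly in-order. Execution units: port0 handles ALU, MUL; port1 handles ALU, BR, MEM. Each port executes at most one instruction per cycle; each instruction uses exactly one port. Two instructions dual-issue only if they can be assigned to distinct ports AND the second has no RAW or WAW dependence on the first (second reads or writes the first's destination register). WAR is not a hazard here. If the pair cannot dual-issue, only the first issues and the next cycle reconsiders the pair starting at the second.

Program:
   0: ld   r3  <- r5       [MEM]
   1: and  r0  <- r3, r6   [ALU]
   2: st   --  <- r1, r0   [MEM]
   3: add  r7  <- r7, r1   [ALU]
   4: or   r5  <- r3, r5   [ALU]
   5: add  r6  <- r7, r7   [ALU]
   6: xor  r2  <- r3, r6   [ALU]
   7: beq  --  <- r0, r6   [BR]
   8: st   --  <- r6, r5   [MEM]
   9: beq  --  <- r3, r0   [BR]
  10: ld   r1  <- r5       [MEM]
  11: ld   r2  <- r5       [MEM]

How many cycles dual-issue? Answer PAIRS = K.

PAIRS = 3

c0: i0 ld.MEM  RAW r3
c1: i1 and.ALU  RAW r0
c2: i2/i3 st.MEM+add.ALU  2-wide
c3: i4/i5 or.ALU+add.ALU  2-wide
c4: i6/i7 xor.ALU+beq.BR  2-wide
c5: i8 st.MEM  no-port MEM/BR
c6: i9 beq.BR  no-port BR/MEM
c7: i10 ld.MEM  no-port MEM/MEM
c8: i11 ld.MEM  tail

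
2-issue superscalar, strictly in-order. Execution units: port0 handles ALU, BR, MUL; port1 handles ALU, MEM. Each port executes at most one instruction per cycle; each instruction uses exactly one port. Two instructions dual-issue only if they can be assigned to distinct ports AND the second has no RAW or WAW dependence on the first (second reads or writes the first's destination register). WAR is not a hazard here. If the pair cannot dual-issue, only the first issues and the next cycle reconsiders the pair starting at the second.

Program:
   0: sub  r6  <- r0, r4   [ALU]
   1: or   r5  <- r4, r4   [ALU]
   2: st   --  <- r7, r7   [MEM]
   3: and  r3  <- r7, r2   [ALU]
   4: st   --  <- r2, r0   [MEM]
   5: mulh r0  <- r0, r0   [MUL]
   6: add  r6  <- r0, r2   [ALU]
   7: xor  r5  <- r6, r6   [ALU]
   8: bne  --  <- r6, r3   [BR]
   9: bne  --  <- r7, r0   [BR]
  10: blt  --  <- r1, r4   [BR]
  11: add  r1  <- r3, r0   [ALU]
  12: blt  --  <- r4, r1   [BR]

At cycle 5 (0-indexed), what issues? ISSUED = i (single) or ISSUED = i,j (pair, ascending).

0. sub.ALU;or.ALU @i0&i1  | 2-wide
1. st.MEM;and.ALU @i2&i3  | 2-wide
2. st.MEM;mulh.MUL @i4&i5  | 2-wide
3. add.ALU @i6  | RAW r6
4. xor.ALU;bne.BR @i7&i8  | 2-wide
5. bne.BR @i9  | no-port BR/BR
6. blt.BR;add.ALU @i10&i11  | 2-wide
7. blt.BR @i12  | tail

ISSUED = 9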